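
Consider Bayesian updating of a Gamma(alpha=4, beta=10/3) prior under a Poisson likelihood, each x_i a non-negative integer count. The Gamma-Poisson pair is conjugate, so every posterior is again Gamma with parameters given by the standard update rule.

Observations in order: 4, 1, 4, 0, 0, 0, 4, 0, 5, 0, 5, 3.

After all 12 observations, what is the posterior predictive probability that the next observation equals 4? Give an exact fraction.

253020432853288033085154192203228535580311330527662571520/2928644930813641516032715844013695341634232321209103400801

obs 1: x=4 → posterior Gamma(8, 13/3)
obs 2: x=1 → posterior Gamma(9, 16/3)
obs 3: x=4 → posterior Gamma(13, 19/3)
obs 4: x=0 → posterior Gamma(13, 22/3)
obs 5: x=0 → posterior Gamma(13, 25/3)
obs 6: x=0 → posterior Gamma(13, 28/3)
obs 7: x=4 → posterior Gamma(17, 31/3)
obs 8: x=0 → posterior Gamma(17, 34/3)
obs 9: x=5 → posterior Gamma(22, 37/3)
obs 10: x=0 → posterior Gamma(22, 40/3)
obs 11: x=5 → posterior Gamma(27, 43/3)
obs 12: x=3 → posterior Gamma(30, 46/3)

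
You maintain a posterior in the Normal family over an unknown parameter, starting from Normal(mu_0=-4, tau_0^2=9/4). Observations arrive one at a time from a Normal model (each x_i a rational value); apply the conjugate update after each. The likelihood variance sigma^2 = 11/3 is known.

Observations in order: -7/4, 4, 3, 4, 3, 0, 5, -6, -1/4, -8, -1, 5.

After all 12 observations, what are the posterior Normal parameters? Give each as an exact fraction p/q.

obs 1: x=-7/4 → posterior Normal(-893/284, 99/71)
obs 2: x=4 → posterior Normal(-461/392, 99/98)
obs 3: x=3 → posterior Normal(-137/500, 99/125)
obs 4: x=4 → posterior Normal(295/608, 99/152)
obs 5: x=3 → posterior Normal(619/716, 99/179)
obs 6: x=0 → posterior Normal(619/824, 99/206)
obs 7: x=5 → posterior Normal(1159/932, 99/233)
obs 8: x=-6 → posterior Normal(511/1040, 99/260)
obs 9: x=-1/4 → posterior Normal(121/287, 99/287)
obs 10: x=-8 → posterior Normal(-95/314, 99/314)
obs 11: x=-1 → posterior Normal(-122/341, 9/31)
obs 12: x=5 → posterior Normal(13/368, 99/368)

mu_0=13/368, tau_0^2=99/368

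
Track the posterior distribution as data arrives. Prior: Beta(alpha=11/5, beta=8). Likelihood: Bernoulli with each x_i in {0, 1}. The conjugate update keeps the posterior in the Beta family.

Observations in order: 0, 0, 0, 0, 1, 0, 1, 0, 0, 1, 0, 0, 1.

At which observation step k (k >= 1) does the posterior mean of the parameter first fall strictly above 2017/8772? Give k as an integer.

obs 1: x=0 → posterior Beta(11/5, 9)
obs 2: x=0 → posterior Beta(11/5, 10)
obs 3: x=0 → posterior Beta(11/5, 11)
obs 4: x=0 → posterior Beta(11/5, 12)
obs 5: x=1 → posterior Beta(16/5, 12)
obs 6: x=0 → posterior Beta(16/5, 13)
obs 7: x=1 → posterior Beta(21/5, 13)
obs 8: x=0 → posterior Beta(21/5, 14)
obs 9: x=0 → posterior Beta(21/5, 15)
obs 10: x=1 → posterior Beta(26/5, 15)
obs 11: x=0 → posterior Beta(26/5, 16)
obs 12: x=0 → posterior Beta(26/5, 17)
obs 13: x=1 → posterior Beta(31/5, 17)

k = 7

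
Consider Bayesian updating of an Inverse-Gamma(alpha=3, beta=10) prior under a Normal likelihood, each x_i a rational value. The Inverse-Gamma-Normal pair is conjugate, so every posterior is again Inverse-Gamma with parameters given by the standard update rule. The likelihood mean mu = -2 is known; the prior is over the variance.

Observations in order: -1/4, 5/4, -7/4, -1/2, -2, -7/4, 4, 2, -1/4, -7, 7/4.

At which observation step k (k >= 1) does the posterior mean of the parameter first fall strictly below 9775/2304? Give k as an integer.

obs 1: x=-1/4 → posterior Inverse-Gamma(7/2, 369/32)
obs 2: x=5/4 → posterior Inverse-Gamma(4, 269/16)
obs 3: x=-7/4 → posterior Inverse-Gamma(9/2, 539/32)
obs 4: x=-1/2 → posterior Inverse-Gamma(5, 575/32)
obs 5: x=-2 → posterior Inverse-Gamma(11/2, 575/32)
obs 6: x=-7/4 → posterior Inverse-Gamma(6, 18)
obs 7: x=4 → posterior Inverse-Gamma(13/2, 36)
obs 8: x=2 → posterior Inverse-Gamma(7, 44)
obs 9: x=-1/4 → posterior Inverse-Gamma(15/2, 1457/32)
obs 10: x=-7 → posterior Inverse-Gamma(8, 1857/32)
obs 11: x=7/4 → posterior Inverse-Gamma(17/2, 1041/16)

k = 5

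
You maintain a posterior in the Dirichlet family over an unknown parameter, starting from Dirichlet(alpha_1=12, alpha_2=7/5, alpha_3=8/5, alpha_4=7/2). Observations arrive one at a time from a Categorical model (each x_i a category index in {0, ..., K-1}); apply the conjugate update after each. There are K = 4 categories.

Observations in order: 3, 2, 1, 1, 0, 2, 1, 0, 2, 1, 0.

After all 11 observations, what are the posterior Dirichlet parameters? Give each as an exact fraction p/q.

alpha_1=15, alpha_2=27/5, alpha_3=23/5, alpha_4=9/2

obs 1: x=3 → posterior Dirichlet(12, 7/5, 8/5, 9/2)
obs 2: x=2 → posterior Dirichlet(12, 7/5, 13/5, 9/2)
obs 3: x=1 → posterior Dirichlet(12, 12/5, 13/5, 9/2)
obs 4: x=1 → posterior Dirichlet(12, 17/5, 13/5, 9/2)
obs 5: x=0 → posterior Dirichlet(13, 17/5, 13/5, 9/2)
obs 6: x=2 → posterior Dirichlet(13, 17/5, 18/5, 9/2)
obs 7: x=1 → posterior Dirichlet(13, 22/5, 18/5, 9/2)
obs 8: x=0 → posterior Dirichlet(14, 22/5, 18/5, 9/2)
obs 9: x=2 → posterior Dirichlet(14, 22/5, 23/5, 9/2)
obs 10: x=1 → posterior Dirichlet(14, 27/5, 23/5, 9/2)
obs 11: x=0 → posterior Dirichlet(15, 27/5, 23/5, 9/2)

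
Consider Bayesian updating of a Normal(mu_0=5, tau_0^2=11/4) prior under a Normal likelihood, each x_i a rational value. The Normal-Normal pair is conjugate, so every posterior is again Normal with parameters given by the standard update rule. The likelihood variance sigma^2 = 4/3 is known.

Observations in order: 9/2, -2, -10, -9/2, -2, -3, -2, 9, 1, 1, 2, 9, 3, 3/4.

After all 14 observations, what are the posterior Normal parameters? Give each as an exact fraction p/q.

mu_0=1211/1912, tau_0^2=22/239

obs 1: x=9/2 → posterior Normal(457/98, 44/49)
obs 2: x=-2 → posterior Normal(325/164, 22/41)
obs 3: x=-10 → posterior Normal(-67/46, 44/115)
obs 4: x=-9/2 → posterior Normal(-79/37, 11/37)
obs 5: x=-2 → posterior Normal(-382/181, 44/181)
obs 6: x=-3 → posterior Normal(-481/214, 22/107)
obs 7: x=-2 → posterior Normal(-547/247, 44/247)
obs 8: x=9 → posterior Normal(-25/28, 11/70)
obs 9: x=1 → posterior Normal(-217/313, 44/313)
obs 10: x=1 → posterior Normal(-92/173, 22/173)
obs 11: x=2 → posterior Normal(-118/379, 44/379)
obs 12: x=9 → posterior Normal(179/412, 11/103)
obs 13: x=3 → posterior Normal(278/445, 44/445)
obs 14: x=3/4 → posterior Normal(1211/1912, 22/239)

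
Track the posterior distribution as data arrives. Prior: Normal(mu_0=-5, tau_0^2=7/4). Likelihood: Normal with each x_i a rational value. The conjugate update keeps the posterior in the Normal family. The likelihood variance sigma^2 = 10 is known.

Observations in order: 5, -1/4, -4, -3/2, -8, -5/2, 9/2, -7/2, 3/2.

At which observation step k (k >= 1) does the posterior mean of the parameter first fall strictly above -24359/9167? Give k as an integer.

k = 9

obs 1: x=5 → posterior Normal(-165/47, 70/47)
obs 2: x=-1/4 → posterior Normal(-667/216, 35/27)
obs 3: x=-4 → posterior Normal(-779/244, 70/61)
obs 4: x=-3/2 → posterior Normal(-821/272, 35/34)
obs 5: x=-8 → posterior Normal(-209/60, 14/15)
obs 6: x=-5/2 → posterior Normal(-1115/328, 35/41)
obs 7: x=9/2 → posterior Normal(-989/356, 70/89)
obs 8: x=-7/2 → posterior Normal(-1087/384, 35/48)
obs 9: x=3/2 → posterior Normal(-1045/412, 70/103)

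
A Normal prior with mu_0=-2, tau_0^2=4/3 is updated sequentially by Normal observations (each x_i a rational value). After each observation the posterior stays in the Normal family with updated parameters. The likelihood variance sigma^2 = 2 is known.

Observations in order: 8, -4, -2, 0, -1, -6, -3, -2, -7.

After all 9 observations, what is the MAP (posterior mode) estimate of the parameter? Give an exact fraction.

obs 1: x=8 → posterior Normal(2, 4/5)
obs 2: x=-4 → posterior Normal(2/7, 4/7)
obs 3: x=-2 → posterior Normal(-2/9, 4/9)
obs 4: x=0 → posterior Normal(-2/11, 4/11)
obs 5: x=-1 → posterior Normal(-4/13, 4/13)
obs 6: x=-6 → posterior Normal(-16/15, 4/15)
obs 7: x=-3 → posterior Normal(-22/17, 4/17)
obs 8: x=-2 → posterior Normal(-26/19, 4/19)
obs 9: x=-7 → posterior Normal(-40/21, 4/21)

-40/21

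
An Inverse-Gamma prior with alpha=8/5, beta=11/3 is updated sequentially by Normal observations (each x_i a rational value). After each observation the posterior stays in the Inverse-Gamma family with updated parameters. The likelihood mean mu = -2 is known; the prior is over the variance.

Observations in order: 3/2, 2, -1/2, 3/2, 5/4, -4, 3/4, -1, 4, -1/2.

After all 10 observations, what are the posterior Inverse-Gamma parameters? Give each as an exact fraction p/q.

alpha=33/5, beta=2675/48

obs 1: x=3/2 → posterior Inverse-Gamma(21/10, 235/24)
obs 2: x=2 → posterior Inverse-Gamma(13/5, 427/24)
obs 3: x=-1/2 → posterior Inverse-Gamma(31/10, 227/12)
obs 4: x=3/2 → posterior Inverse-Gamma(18/5, 601/24)
obs 5: x=5/4 → posterior Inverse-Gamma(41/10, 2911/96)
obs 6: x=-4 → posterior Inverse-Gamma(23/5, 3103/96)
obs 7: x=3/4 → posterior Inverse-Gamma(51/10, 1733/48)
obs 8: x=-1 → posterior Inverse-Gamma(28/5, 1757/48)
obs 9: x=4 → posterior Inverse-Gamma(61/10, 2621/48)
obs 10: x=-1/2 → posterior Inverse-Gamma(33/5, 2675/48)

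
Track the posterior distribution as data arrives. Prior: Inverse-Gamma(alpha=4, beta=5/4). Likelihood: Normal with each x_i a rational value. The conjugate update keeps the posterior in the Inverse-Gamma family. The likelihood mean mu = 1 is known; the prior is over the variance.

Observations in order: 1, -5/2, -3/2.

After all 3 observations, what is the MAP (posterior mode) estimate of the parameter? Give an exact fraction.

obs 1: x=1 → posterior Inverse-Gamma(9/2, 5/4)
obs 2: x=-5/2 → posterior Inverse-Gamma(5, 59/8)
obs 3: x=-3/2 → posterior Inverse-Gamma(11/2, 21/2)

21/13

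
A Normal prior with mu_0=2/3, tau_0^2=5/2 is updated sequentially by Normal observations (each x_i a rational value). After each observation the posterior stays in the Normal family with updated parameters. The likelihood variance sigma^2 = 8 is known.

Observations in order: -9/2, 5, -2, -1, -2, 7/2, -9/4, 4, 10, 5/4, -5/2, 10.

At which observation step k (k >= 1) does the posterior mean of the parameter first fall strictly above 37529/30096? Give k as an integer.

obs 1: x=-9/2 → posterior Normal(-71/126, 40/21)
obs 2: x=5 → posterior Normal(79/156, 20/13)
obs 3: x=-2 → posterior Normal(19/186, 40/31)
obs 4: x=-1 → posterior Normal(-11/216, 10/9)
obs 5: x=-2 → posterior Normal(-71/246, 40/41)
obs 6: x=7/2 → posterior Normal(17/138, 20/23)
obs 7: x=-9/4 → posterior Normal(-67/612, 40/51)
obs 8: x=4 → posterior Normal(173/672, 5/7)
obs 9: x=10 → posterior Normal(773/732, 40/61)
obs 10: x=5/4 → posterior Normal(106/99, 20/33)
obs 11: x=-5/2 → posterior Normal(349/426, 40/71)
obs 12: x=10 → posterior Normal(649/456, 10/19)

k = 12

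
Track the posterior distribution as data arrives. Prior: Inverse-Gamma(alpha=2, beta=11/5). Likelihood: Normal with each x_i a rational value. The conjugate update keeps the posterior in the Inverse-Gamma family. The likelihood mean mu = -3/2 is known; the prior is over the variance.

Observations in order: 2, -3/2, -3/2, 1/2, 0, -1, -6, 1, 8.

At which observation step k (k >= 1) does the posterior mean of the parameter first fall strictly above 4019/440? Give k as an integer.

obs 1: x=2 → posterior Inverse-Gamma(5/2, 333/40)
obs 2: x=-3/2 → posterior Inverse-Gamma(3, 333/40)
obs 3: x=-3/2 → posterior Inverse-Gamma(7/2, 333/40)
obs 4: x=1/2 → posterior Inverse-Gamma(4, 413/40)
obs 5: x=0 → posterior Inverse-Gamma(9/2, 229/20)
obs 6: x=-1 → posterior Inverse-Gamma(5, 463/40)
obs 7: x=-6 → posterior Inverse-Gamma(11/2, 217/10)
obs 8: x=1 → posterior Inverse-Gamma(6, 993/40)
obs 9: x=8 → posterior Inverse-Gamma(13/2, 1399/20)

k = 9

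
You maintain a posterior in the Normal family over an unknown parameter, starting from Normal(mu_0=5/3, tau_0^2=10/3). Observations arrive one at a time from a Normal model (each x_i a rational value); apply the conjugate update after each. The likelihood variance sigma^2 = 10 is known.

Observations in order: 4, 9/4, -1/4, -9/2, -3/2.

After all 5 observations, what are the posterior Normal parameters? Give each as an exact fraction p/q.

obs 1: x=4 → posterior Normal(9/4, 5/2)
obs 2: x=9/4 → posterior Normal(9/4, 2)
obs 3: x=-1/4 → posterior Normal(11/6, 5/3)
obs 4: x=-9/2 → posterior Normal(13/14, 10/7)
obs 5: x=-3/2 → posterior Normal(5/8, 5/4)

mu_0=5/8, tau_0^2=5/4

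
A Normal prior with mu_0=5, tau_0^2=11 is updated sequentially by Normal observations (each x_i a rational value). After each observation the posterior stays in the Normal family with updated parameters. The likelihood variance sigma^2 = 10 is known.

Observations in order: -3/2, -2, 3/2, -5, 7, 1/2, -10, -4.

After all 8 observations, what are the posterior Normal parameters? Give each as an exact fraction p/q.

mu_0=-197/196, tau_0^2=55/49

obs 1: x=-3/2 → posterior Normal(67/42, 110/21)
obs 2: x=-2 → posterior Normal(23/64, 55/16)
obs 3: x=3/2 → posterior Normal(28/43, 110/43)
obs 4: x=-5 → posterior Normal(-1/2, 55/27)
obs 5: x=7 → posterior Normal(10/13, 22/13)
obs 6: x=1/2 → posterior Normal(111/152, 55/38)
obs 7: x=-10 → posterior Normal(-109/174, 110/87)
obs 8: x=-4 → posterior Normal(-197/196, 55/49)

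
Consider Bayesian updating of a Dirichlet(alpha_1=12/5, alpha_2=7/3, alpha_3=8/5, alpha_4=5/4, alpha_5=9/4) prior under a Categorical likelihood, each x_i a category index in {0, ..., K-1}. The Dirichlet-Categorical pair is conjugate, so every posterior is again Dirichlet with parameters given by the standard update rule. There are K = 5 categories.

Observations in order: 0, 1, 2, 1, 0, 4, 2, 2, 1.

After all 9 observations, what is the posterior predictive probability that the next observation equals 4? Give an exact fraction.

obs 1: x=0 → posterior Dirichlet(17/5, 7/3, 8/5, 5/4, 9/4)
obs 2: x=1 → posterior Dirichlet(17/5, 10/3, 8/5, 5/4, 9/4)
obs 3: x=2 → posterior Dirichlet(17/5, 10/3, 13/5, 5/4, 9/4)
obs 4: x=1 → posterior Dirichlet(17/5, 13/3, 13/5, 5/4, 9/4)
obs 5: x=0 → posterior Dirichlet(22/5, 13/3, 13/5, 5/4, 9/4)
obs 6: x=4 → posterior Dirichlet(22/5, 13/3, 13/5, 5/4, 13/4)
obs 7: x=2 → posterior Dirichlet(22/5, 13/3, 18/5, 5/4, 13/4)
obs 8: x=2 → posterior Dirichlet(22/5, 13/3, 23/5, 5/4, 13/4)
obs 9: x=1 → posterior Dirichlet(22/5, 16/3, 23/5, 5/4, 13/4)

39/226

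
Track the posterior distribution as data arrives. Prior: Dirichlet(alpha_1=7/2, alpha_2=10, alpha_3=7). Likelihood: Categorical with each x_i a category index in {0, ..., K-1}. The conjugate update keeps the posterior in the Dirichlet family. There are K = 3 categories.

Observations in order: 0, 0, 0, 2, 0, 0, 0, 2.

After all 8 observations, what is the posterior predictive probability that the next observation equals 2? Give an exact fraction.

obs 1: x=0 → posterior Dirichlet(9/2, 10, 7)
obs 2: x=0 → posterior Dirichlet(11/2, 10, 7)
obs 3: x=0 → posterior Dirichlet(13/2, 10, 7)
obs 4: x=2 → posterior Dirichlet(13/2, 10, 8)
obs 5: x=0 → posterior Dirichlet(15/2, 10, 8)
obs 6: x=0 → posterior Dirichlet(17/2, 10, 8)
obs 7: x=0 → posterior Dirichlet(19/2, 10, 8)
obs 8: x=2 → posterior Dirichlet(19/2, 10, 9)

6/19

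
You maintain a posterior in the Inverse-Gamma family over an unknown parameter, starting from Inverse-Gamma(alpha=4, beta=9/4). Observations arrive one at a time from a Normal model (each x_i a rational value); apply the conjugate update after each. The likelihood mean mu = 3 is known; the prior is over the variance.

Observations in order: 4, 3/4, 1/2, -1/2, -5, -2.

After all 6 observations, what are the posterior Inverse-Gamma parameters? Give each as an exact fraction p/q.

obs 1: x=4 → posterior Inverse-Gamma(9/2, 11/4)
obs 2: x=3/4 → posterior Inverse-Gamma(5, 169/32)
obs 3: x=1/2 → posterior Inverse-Gamma(11/2, 269/32)
obs 4: x=-1/2 → posterior Inverse-Gamma(6, 465/32)
obs 5: x=-5 → posterior Inverse-Gamma(13/2, 1489/32)
obs 6: x=-2 → posterior Inverse-Gamma(7, 1889/32)

alpha=7, beta=1889/32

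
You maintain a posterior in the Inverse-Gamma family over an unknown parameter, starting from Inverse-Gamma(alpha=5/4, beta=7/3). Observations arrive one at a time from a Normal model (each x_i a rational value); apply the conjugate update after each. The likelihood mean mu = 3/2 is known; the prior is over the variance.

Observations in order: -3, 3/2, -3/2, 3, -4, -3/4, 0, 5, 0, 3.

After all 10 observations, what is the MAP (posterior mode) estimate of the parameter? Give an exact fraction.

4343/696

obs 1: x=-3 → posterior Inverse-Gamma(7/4, 299/24)
obs 2: x=3/2 → posterior Inverse-Gamma(9/4, 299/24)
obs 3: x=-3/2 → posterior Inverse-Gamma(11/4, 407/24)
obs 4: x=3 → posterior Inverse-Gamma(13/4, 217/12)
obs 5: x=-4 → posterior Inverse-Gamma(15/4, 797/24)
obs 6: x=-3/4 → posterior Inverse-Gamma(17/4, 3431/96)
obs 7: x=0 → posterior Inverse-Gamma(19/4, 3539/96)
obs 8: x=5 → posterior Inverse-Gamma(21/4, 4127/96)
obs 9: x=0 → posterior Inverse-Gamma(23/4, 4235/96)
obs 10: x=3 → posterior Inverse-Gamma(25/4, 4343/96)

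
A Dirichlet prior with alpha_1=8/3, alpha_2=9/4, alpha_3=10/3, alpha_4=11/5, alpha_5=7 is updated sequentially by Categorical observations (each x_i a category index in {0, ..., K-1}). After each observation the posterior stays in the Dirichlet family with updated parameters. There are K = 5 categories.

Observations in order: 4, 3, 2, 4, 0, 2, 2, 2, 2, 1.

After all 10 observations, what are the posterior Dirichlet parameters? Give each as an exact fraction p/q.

obs 1: x=4 → posterior Dirichlet(8/3, 9/4, 10/3, 11/5, 8)
obs 2: x=3 → posterior Dirichlet(8/3, 9/4, 10/3, 16/5, 8)
obs 3: x=2 → posterior Dirichlet(8/3, 9/4, 13/3, 16/5, 8)
obs 4: x=4 → posterior Dirichlet(8/3, 9/4, 13/3, 16/5, 9)
obs 5: x=0 → posterior Dirichlet(11/3, 9/4, 13/3, 16/5, 9)
obs 6: x=2 → posterior Dirichlet(11/3, 9/4, 16/3, 16/5, 9)
obs 7: x=2 → posterior Dirichlet(11/3, 9/4, 19/3, 16/5, 9)
obs 8: x=2 → posterior Dirichlet(11/3, 9/4, 22/3, 16/5, 9)
obs 9: x=2 → posterior Dirichlet(11/3, 9/4, 25/3, 16/5, 9)
obs 10: x=1 → posterior Dirichlet(11/3, 13/4, 25/3, 16/5, 9)

alpha_1=11/3, alpha_2=13/4, alpha_3=25/3, alpha_4=16/5, alpha_5=9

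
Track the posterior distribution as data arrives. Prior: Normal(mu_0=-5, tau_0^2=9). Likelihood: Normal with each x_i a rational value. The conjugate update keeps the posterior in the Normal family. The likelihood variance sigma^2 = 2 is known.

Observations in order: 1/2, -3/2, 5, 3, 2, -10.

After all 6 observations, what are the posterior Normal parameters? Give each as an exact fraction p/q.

mu_0=-19/56, tau_0^2=9/28

obs 1: x=1/2 → posterior Normal(-1/2, 18/11)
obs 2: x=-3/2 → posterior Normal(-19/20, 9/10)
obs 3: x=5 → posterior Normal(26/29, 18/29)
obs 4: x=3 → posterior Normal(53/38, 9/19)
obs 5: x=2 → posterior Normal(71/47, 18/47)
obs 6: x=-10 → posterior Normal(-19/56, 9/28)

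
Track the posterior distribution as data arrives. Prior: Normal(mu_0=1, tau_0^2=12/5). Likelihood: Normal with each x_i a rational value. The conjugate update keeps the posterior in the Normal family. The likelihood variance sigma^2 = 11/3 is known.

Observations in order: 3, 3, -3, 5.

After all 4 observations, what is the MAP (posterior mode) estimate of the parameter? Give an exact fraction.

obs 1: x=3 → posterior Normal(163/91, 132/91)
obs 2: x=3 → posterior Normal(271/127, 132/127)
obs 3: x=-3 → posterior Normal(1, 132/163)
obs 4: x=5 → posterior Normal(343/199, 132/199)

343/199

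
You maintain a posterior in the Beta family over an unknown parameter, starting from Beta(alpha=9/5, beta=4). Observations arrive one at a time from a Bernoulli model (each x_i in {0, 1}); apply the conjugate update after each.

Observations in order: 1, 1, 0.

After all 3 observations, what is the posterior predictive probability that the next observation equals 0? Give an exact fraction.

25/44

obs 1: x=1 → posterior Beta(14/5, 4)
obs 2: x=1 → posterior Beta(19/5, 4)
obs 3: x=0 → posterior Beta(19/5, 5)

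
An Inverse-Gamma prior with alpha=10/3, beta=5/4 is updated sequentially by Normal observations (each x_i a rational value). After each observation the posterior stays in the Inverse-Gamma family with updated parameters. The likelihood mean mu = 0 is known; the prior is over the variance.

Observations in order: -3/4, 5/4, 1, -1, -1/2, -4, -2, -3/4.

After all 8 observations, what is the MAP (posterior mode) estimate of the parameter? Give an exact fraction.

1317/800

obs 1: x=-3/4 → posterior Inverse-Gamma(23/6, 49/32)
obs 2: x=5/4 → posterior Inverse-Gamma(13/3, 37/16)
obs 3: x=1 → posterior Inverse-Gamma(29/6, 45/16)
obs 4: x=-1 → posterior Inverse-Gamma(16/3, 53/16)
obs 5: x=-1/2 → posterior Inverse-Gamma(35/6, 55/16)
obs 6: x=-4 → posterior Inverse-Gamma(19/3, 183/16)
obs 7: x=-2 → posterior Inverse-Gamma(41/6, 215/16)
obs 8: x=-3/4 → posterior Inverse-Gamma(22/3, 439/32)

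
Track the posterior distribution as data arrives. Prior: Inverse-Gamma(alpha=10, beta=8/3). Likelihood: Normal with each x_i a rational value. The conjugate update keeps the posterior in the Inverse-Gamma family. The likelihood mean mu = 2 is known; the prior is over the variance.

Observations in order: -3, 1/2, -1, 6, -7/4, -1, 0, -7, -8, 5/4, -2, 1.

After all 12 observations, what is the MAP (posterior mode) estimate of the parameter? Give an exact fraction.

obs 1: x=-3 → posterior Inverse-Gamma(21/2, 91/6)
obs 2: x=1/2 → posterior Inverse-Gamma(11, 391/24)
obs 3: x=-1 → posterior Inverse-Gamma(23/2, 499/24)
obs 4: x=6 → posterior Inverse-Gamma(12, 691/24)
obs 5: x=-7/4 → posterior Inverse-Gamma(25/2, 3439/96)
obs 6: x=-1 → posterior Inverse-Gamma(13, 3871/96)
obs 7: x=0 → posterior Inverse-Gamma(27/2, 4063/96)
obs 8: x=-7 → posterior Inverse-Gamma(14, 7951/96)
obs 9: x=-8 → posterior Inverse-Gamma(29/2, 12751/96)
obs 10: x=5/4 → posterior Inverse-Gamma(15, 6389/48)
obs 11: x=-2 → posterior Inverse-Gamma(31/2, 6773/48)
obs 12: x=1 → posterior Inverse-Gamma(16, 6797/48)

6797/816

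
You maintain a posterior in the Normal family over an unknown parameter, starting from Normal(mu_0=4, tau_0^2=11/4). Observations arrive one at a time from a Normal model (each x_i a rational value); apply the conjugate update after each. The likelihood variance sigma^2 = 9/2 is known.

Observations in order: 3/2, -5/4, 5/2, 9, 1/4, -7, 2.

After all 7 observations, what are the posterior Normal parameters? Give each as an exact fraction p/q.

mu_0=149/95, tau_0^2=99/190

obs 1: x=3/2 → posterior Normal(177/58, 99/58)
obs 2: x=-5/4 → posterior Normal(299/160, 99/80)
obs 3: x=5/2 → posterior Normal(409/204, 33/34)
obs 4: x=9 → posterior Normal(805/248, 99/124)
obs 5: x=1/4 → posterior Normal(204/73, 99/146)
obs 6: x=-7 → posterior Normal(127/84, 33/56)
obs 7: x=2 → posterior Normal(149/95, 99/190)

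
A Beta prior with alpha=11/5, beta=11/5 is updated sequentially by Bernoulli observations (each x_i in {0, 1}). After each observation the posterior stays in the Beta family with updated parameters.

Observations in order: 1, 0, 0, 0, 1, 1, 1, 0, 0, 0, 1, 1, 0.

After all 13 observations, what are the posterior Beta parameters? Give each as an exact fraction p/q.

alpha=41/5, beta=46/5

obs 1: x=1 → posterior Beta(16/5, 11/5)
obs 2: x=0 → posterior Beta(16/5, 16/5)
obs 3: x=0 → posterior Beta(16/5, 21/5)
obs 4: x=0 → posterior Beta(16/5, 26/5)
obs 5: x=1 → posterior Beta(21/5, 26/5)
obs 6: x=1 → posterior Beta(26/5, 26/5)
obs 7: x=1 → posterior Beta(31/5, 26/5)
obs 8: x=0 → posterior Beta(31/5, 31/5)
obs 9: x=0 → posterior Beta(31/5, 36/5)
obs 10: x=0 → posterior Beta(31/5, 41/5)
obs 11: x=1 → posterior Beta(36/5, 41/5)
obs 12: x=1 → posterior Beta(41/5, 41/5)
obs 13: x=0 → posterior Beta(41/5, 46/5)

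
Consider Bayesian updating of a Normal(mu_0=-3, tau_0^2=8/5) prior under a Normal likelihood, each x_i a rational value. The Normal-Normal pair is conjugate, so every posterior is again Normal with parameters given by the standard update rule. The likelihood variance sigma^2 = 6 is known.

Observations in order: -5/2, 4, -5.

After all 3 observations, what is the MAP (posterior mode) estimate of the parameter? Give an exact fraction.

-59/27

obs 1: x=-5/2 → posterior Normal(-55/19, 24/19)
obs 2: x=4 → posterior Normal(-39/23, 24/23)
obs 3: x=-5 → posterior Normal(-59/27, 8/9)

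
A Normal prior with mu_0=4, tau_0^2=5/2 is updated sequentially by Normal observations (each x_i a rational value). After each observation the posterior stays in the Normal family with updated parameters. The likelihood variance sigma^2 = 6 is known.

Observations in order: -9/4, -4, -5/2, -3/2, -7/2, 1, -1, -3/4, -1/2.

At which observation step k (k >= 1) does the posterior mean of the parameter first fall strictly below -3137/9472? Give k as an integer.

k = 5

obs 1: x=-9/4 → posterior Normal(147/68, 30/17)
obs 2: x=-4 → posterior Normal(67/88, 15/11)
obs 3: x=-5/2 → posterior Normal(17/108, 10/9)
obs 4: x=-3/2 → posterior Normal(-13/128, 15/16)
obs 5: x=-7/2 → posterior Normal(-83/148, 30/37)
obs 6: x=1 → posterior Normal(-3/8, 5/7)
obs 7: x=-1 → posterior Normal(-83/188, 30/47)
obs 8: x=-3/4 → posterior Normal(-49/104, 15/26)
obs 9: x=-1/2 → posterior Normal(-9/19, 10/19)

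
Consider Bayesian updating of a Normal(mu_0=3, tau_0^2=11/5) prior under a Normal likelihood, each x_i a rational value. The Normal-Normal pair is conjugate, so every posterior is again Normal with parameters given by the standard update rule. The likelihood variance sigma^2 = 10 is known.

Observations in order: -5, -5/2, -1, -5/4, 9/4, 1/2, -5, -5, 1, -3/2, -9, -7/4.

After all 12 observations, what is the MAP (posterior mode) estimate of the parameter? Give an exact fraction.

-643/728

obs 1: x=-5 → posterior Normal(95/61, 110/61)
obs 2: x=-5/2 → posterior Normal(15/16, 55/36)
obs 3: x=-1 → posterior Normal(113/166, 110/83)
obs 4: x=-5/4 → posterior Normal(171/376, 55/47)
obs 5: x=9/4 → posterior Normal(9/14, 22/21)
obs 6: x=1/2 → posterior Normal(73/116, 55/58)
obs 7: x=-5 → posterior Normal(18/127, 110/127)
obs 8: x=-5 → posterior Normal(-37/138, 55/69)
obs 9: x=1 → posterior Normal(-26/149, 110/149)
obs 10: x=-3/2 → posterior Normal(-17/64, 11/16)
obs 11: x=-9 → posterior Normal(-283/342, 110/171)
obs 12: x=-7/4 → posterior Normal(-643/728, 55/91)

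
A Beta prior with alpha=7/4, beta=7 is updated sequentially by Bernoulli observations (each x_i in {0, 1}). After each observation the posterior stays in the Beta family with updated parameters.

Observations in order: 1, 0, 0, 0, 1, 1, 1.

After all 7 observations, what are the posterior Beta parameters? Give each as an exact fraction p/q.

obs 1: x=1 → posterior Beta(11/4, 7)
obs 2: x=0 → posterior Beta(11/4, 8)
obs 3: x=0 → posterior Beta(11/4, 9)
obs 4: x=0 → posterior Beta(11/4, 10)
obs 5: x=1 → posterior Beta(15/4, 10)
obs 6: x=1 → posterior Beta(19/4, 10)
obs 7: x=1 → posterior Beta(23/4, 10)

alpha=23/4, beta=10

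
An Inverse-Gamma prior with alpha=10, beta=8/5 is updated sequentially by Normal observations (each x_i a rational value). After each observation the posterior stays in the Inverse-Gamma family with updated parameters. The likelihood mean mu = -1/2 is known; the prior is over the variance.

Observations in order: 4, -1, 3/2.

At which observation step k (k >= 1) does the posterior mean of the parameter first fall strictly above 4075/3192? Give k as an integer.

k = 3

obs 1: x=4 → posterior Inverse-Gamma(21/2, 469/40)
obs 2: x=-1 → posterior Inverse-Gamma(11, 237/20)
obs 3: x=3/2 → posterior Inverse-Gamma(23/2, 277/20)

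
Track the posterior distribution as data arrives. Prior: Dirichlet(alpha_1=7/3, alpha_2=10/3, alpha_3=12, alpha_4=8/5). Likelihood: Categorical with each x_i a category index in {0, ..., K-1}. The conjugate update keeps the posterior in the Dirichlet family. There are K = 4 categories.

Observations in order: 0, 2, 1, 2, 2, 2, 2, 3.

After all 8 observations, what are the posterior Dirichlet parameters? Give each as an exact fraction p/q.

alpha_1=10/3, alpha_2=13/3, alpha_3=17, alpha_4=13/5

obs 1: x=0 → posterior Dirichlet(10/3, 10/3, 12, 8/5)
obs 2: x=2 → posterior Dirichlet(10/3, 10/3, 13, 8/5)
obs 3: x=1 → posterior Dirichlet(10/3, 13/3, 13, 8/5)
obs 4: x=2 → posterior Dirichlet(10/3, 13/3, 14, 8/5)
obs 5: x=2 → posterior Dirichlet(10/3, 13/3, 15, 8/5)
obs 6: x=2 → posterior Dirichlet(10/3, 13/3, 16, 8/5)
obs 7: x=2 → posterior Dirichlet(10/3, 13/3, 17, 8/5)
obs 8: x=3 → posterior Dirichlet(10/3, 13/3, 17, 13/5)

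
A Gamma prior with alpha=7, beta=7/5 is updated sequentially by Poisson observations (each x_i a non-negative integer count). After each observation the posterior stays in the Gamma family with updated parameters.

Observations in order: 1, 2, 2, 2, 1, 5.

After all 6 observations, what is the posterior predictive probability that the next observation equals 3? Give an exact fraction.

158967075208295466245967994784256875/771925962199278601050806474030186496

obs 1: x=1 → posterior Gamma(8, 12/5)
obs 2: x=2 → posterior Gamma(10, 17/5)
obs 3: x=2 → posterior Gamma(12, 22/5)
obs 4: x=2 → posterior Gamma(14, 27/5)
obs 5: x=1 → posterior Gamma(15, 32/5)
obs 6: x=5 → posterior Gamma(20, 37/5)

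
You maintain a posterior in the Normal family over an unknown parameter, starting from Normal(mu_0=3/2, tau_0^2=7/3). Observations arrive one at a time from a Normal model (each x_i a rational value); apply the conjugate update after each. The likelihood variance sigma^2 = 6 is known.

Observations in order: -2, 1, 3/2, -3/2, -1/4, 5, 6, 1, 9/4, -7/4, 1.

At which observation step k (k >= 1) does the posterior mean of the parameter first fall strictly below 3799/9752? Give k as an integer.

k = 5

obs 1: x=-2 → posterior Normal(13/25, 42/25)
obs 2: x=1 → posterior Normal(5/8, 21/16)
obs 3: x=3/2 → posterior Normal(61/78, 14/13)
obs 4: x=-3/2 → posterior Normal(10/23, 21/23)
obs 5: x=-1/4 → posterior Normal(73/212, 42/53)
obs 6: x=5 → posterior Normal(71/80, 7/10)
obs 7: x=6 → posterior Normal(381/268, 42/67)
obs 8: x=1 → posterior Normal(409/296, 21/37)
obs 9: x=9/4 → posterior Normal(118/81, 14/27)
obs 10: x=-7/4 → posterior Normal(423/352, 21/44)
obs 11: x=1 → posterior Normal(451/380, 42/95)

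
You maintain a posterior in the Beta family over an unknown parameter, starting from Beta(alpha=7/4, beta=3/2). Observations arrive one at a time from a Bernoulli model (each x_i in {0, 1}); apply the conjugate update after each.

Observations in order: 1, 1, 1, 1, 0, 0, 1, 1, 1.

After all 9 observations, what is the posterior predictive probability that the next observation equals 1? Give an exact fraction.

5/7

obs 1: x=1 → posterior Beta(11/4, 3/2)
obs 2: x=1 → posterior Beta(15/4, 3/2)
obs 3: x=1 → posterior Beta(19/4, 3/2)
obs 4: x=1 → posterior Beta(23/4, 3/2)
obs 5: x=0 → posterior Beta(23/4, 5/2)
obs 6: x=0 → posterior Beta(23/4, 7/2)
obs 7: x=1 → posterior Beta(27/4, 7/2)
obs 8: x=1 → posterior Beta(31/4, 7/2)
obs 9: x=1 → posterior Beta(35/4, 7/2)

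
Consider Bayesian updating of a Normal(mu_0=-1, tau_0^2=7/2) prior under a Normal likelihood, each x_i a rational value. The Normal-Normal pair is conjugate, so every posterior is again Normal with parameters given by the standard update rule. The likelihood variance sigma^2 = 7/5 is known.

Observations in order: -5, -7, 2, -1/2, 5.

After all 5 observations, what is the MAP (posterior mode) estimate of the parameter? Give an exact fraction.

-59/54

obs 1: x=-5 → posterior Normal(-27/7, 1)
obs 2: x=-7 → posterior Normal(-31/6, 7/12)
obs 3: x=2 → posterior Normal(-52/17, 7/17)
obs 4: x=-1/2 → posterior Normal(-109/44, 7/22)
obs 5: x=5 → posterior Normal(-59/54, 7/27)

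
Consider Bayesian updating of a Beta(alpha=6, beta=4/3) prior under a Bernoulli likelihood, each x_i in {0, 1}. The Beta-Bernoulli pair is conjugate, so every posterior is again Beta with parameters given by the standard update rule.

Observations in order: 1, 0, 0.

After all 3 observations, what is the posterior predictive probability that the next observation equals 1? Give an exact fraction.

obs 1: x=1 → posterior Beta(7, 4/3)
obs 2: x=0 → posterior Beta(7, 7/3)
obs 3: x=0 → posterior Beta(7, 10/3)

21/31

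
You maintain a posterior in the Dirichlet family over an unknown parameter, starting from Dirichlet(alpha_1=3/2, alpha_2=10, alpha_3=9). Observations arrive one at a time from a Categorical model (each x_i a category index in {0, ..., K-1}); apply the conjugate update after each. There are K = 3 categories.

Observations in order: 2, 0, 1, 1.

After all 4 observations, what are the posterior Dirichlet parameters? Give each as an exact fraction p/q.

alpha_1=5/2, alpha_2=12, alpha_3=10

obs 1: x=2 → posterior Dirichlet(3/2, 10, 10)
obs 2: x=0 → posterior Dirichlet(5/2, 10, 10)
obs 3: x=1 → posterior Dirichlet(5/2, 11, 10)
obs 4: x=1 → posterior Dirichlet(5/2, 12, 10)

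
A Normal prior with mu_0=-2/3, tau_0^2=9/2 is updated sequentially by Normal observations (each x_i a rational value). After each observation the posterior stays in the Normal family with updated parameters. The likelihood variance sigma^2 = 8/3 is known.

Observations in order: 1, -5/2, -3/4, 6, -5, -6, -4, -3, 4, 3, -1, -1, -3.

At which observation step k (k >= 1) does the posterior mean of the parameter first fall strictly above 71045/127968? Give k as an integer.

obs 1: x=1 → posterior Normal(49/129, 72/43)
obs 2: x=-5/2 → posterior Normal(-307/420, 36/35)
obs 3: x=-3/4 → posterior Normal(-857/1164, 72/97)
obs 4: x=6 → posterior Normal(1087/1488, 18/31)
obs 5: x=-5 → posterior Normal(-533/1812, 72/151)
obs 6: x=-6 → posterior Normal(-2477/2136, 36/89)
obs 7: x=-4 → posterior Normal(-3773/2460, 72/205)
obs 8: x=-3 → posterior Normal(-4745/2784, 9/29)
obs 9: x=4 → posterior Normal(-3449/3108, 72/259)
obs 10: x=3 → posterior Normal(-2477/3432, 36/143)
obs 11: x=-1 → posterior Normal(-2801/3756, 72/313)
obs 12: x=-1 → posterior Normal(-625/816, 18/85)
obs 13: x=-3 → posterior Normal(-4097/4404, 72/367)

k = 4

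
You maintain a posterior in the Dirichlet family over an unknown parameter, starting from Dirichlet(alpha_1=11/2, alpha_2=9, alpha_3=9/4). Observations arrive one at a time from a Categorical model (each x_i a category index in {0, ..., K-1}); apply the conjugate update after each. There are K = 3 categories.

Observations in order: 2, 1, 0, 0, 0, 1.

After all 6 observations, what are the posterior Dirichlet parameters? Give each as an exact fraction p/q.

obs 1: x=2 → posterior Dirichlet(11/2, 9, 13/4)
obs 2: x=1 → posterior Dirichlet(11/2, 10, 13/4)
obs 3: x=0 → posterior Dirichlet(13/2, 10, 13/4)
obs 4: x=0 → posterior Dirichlet(15/2, 10, 13/4)
obs 5: x=0 → posterior Dirichlet(17/2, 10, 13/4)
obs 6: x=1 → posterior Dirichlet(17/2, 11, 13/4)

alpha_1=17/2, alpha_2=11, alpha_3=13/4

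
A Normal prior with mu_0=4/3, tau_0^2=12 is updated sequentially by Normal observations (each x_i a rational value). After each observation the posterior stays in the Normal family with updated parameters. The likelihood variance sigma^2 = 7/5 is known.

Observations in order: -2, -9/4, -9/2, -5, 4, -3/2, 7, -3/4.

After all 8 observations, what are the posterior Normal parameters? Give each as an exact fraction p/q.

mu_0=-872/1461, tau_0^2=84/487

obs 1: x=-2 → posterior Normal(-332/201, 84/67)
obs 2: x=-9/4 → posterior Normal(-737/381, 84/127)
obs 3: x=-9/2 → posterior Normal(-91/33, 84/187)
obs 4: x=-5 → posterior Normal(-2447/741, 84/247)
obs 5: x=4 → posterior Normal(-1727/921, 84/307)
obs 6: x=-3/2 → posterior Normal(-1997/1101, 84/367)
obs 7: x=7 → posterior Normal(-737/1281, 12/61)
obs 8: x=-3/4 → posterior Normal(-872/1461, 84/487)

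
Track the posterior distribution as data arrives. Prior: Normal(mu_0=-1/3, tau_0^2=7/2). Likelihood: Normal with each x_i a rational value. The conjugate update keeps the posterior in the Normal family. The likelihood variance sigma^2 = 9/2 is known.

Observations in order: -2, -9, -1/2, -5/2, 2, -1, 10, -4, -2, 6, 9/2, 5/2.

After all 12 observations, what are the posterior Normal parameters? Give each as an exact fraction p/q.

mu_0=25/93, tau_0^2=21/62

obs 1: x=-2 → posterior Normal(-17/16, 63/32)
obs 2: x=-9 → posterior Normal(-80/23, 63/46)
obs 3: x=-1/2 → posterior Normal(-167/60, 21/20)
obs 4: x=-5/2 → posterior Normal(-101/37, 63/74)
obs 5: x=2 → posterior Normal(-87/44, 63/88)
obs 6: x=-1 → posterior Normal(-94/51, 21/34)
obs 7: x=10 → posterior Normal(-12/29, 63/116)
obs 8: x=-4 → posterior Normal(-4/5, 63/130)
obs 9: x=-2 → posterior Normal(-11/12, 7/16)
obs 10: x=6 → posterior Normal(-24/79, 63/158)
obs 11: x=9/2 → posterior Normal(15/172, 63/172)
obs 12: x=5/2 → posterior Normal(25/93, 21/62)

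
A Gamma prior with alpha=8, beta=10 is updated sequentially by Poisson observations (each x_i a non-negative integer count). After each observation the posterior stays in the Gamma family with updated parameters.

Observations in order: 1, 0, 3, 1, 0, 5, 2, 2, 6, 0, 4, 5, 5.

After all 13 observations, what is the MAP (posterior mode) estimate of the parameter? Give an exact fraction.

41/23

obs 1: x=1 → posterior Gamma(9, 11)
obs 2: x=0 → posterior Gamma(9, 12)
obs 3: x=3 → posterior Gamma(12, 13)
obs 4: x=1 → posterior Gamma(13, 14)
obs 5: x=0 → posterior Gamma(13, 15)
obs 6: x=5 → posterior Gamma(18, 16)
obs 7: x=2 → posterior Gamma(20, 17)
obs 8: x=2 → posterior Gamma(22, 18)
obs 9: x=6 → posterior Gamma(28, 19)
obs 10: x=0 → posterior Gamma(28, 20)
obs 11: x=4 → posterior Gamma(32, 21)
obs 12: x=5 → posterior Gamma(37, 22)
obs 13: x=5 → posterior Gamma(42, 23)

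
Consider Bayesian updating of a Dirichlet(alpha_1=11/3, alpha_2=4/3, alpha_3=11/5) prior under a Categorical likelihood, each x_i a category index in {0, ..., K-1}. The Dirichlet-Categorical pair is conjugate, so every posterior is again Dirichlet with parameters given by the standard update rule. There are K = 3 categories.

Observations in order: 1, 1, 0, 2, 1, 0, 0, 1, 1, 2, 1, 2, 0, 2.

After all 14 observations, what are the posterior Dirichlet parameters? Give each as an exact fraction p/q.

alpha_1=23/3, alpha_2=22/3, alpha_3=31/5

obs 1: x=1 → posterior Dirichlet(11/3, 7/3, 11/5)
obs 2: x=1 → posterior Dirichlet(11/3, 10/3, 11/5)
obs 3: x=0 → posterior Dirichlet(14/3, 10/3, 11/5)
obs 4: x=2 → posterior Dirichlet(14/3, 10/3, 16/5)
obs 5: x=1 → posterior Dirichlet(14/3, 13/3, 16/5)
obs 6: x=0 → posterior Dirichlet(17/3, 13/3, 16/5)
obs 7: x=0 → posterior Dirichlet(20/3, 13/3, 16/5)
obs 8: x=1 → posterior Dirichlet(20/3, 16/3, 16/5)
obs 9: x=1 → posterior Dirichlet(20/3, 19/3, 16/5)
obs 10: x=2 → posterior Dirichlet(20/3, 19/3, 21/5)
obs 11: x=1 → posterior Dirichlet(20/3, 22/3, 21/5)
obs 12: x=2 → posterior Dirichlet(20/3, 22/3, 26/5)
obs 13: x=0 → posterior Dirichlet(23/3, 22/3, 26/5)
obs 14: x=2 → posterior Dirichlet(23/3, 22/3, 31/5)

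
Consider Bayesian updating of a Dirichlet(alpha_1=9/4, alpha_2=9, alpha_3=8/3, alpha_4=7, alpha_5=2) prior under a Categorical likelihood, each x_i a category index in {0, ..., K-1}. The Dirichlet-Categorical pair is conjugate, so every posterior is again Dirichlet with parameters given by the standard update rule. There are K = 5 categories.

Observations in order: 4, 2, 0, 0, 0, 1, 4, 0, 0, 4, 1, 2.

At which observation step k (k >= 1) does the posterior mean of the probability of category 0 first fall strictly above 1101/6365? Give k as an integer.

obs 1: x=4 → posterior Dirichlet(9/4, 9, 8/3, 7, 3)
obs 2: x=2 → posterior Dirichlet(9/4, 9, 11/3, 7, 3)
obs 3: x=0 → posterior Dirichlet(13/4, 9, 11/3, 7, 3)
obs 4: x=0 → posterior Dirichlet(17/4, 9, 11/3, 7, 3)
obs 5: x=0 → posterior Dirichlet(21/4, 9, 11/3, 7, 3)
obs 6: x=1 → posterior Dirichlet(21/4, 10, 11/3, 7, 3)
obs 7: x=4 → posterior Dirichlet(21/4, 10, 11/3, 7, 4)
obs 8: x=0 → posterior Dirichlet(25/4, 10, 11/3, 7, 4)
obs 9: x=0 → posterior Dirichlet(29/4, 10, 11/3, 7, 4)
obs 10: x=4 → posterior Dirichlet(29/4, 10, 11/3, 7, 5)
obs 11: x=1 → posterior Dirichlet(29/4, 11, 11/3, 7, 5)
obs 12: x=2 → posterior Dirichlet(29/4, 11, 14/3, 7, 5)

k = 5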